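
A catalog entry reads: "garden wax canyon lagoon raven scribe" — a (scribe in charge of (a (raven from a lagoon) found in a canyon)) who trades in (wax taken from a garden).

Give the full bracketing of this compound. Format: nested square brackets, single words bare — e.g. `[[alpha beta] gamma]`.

[[garden wax] [[canyon [lagoon raven]] scribe]]

Overall it is a kind of scribe (specifically "canyon lagoon raven scribe"); the modifier is "garden wax".
Inside "garden wax": head "wax", modifier "garden".
Inside "canyon lagoon raven scribe": head "scribe", modifier "canyon lagoon raven".
Inside "canyon lagoon raven": head "raven" (specifically "lagoon raven"), modifier "canyon".
Inside "lagoon raven": head "raven", modifier "lagoon".
Assembled: [[garden wax] [[canyon [lagoon raven]] scribe]].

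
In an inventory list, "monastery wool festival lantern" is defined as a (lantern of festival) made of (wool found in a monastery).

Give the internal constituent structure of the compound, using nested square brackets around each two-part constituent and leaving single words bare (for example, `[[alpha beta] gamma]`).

[[monastery wool] [festival lantern]]

The outermost head in the paraphrase is "lantern" (specifically "festival lantern"), modified by "monastery wool".
"monastery wool" → head "wool", modifier "monastery".
"festival lantern" → head "lantern", modifier "festival".
Putting it together: [[monastery wool] [festival lantern]].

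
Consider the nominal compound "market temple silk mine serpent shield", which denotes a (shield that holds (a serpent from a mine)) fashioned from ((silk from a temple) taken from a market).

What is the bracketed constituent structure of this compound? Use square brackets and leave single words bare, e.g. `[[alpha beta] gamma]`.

[[market [temple silk]] [[mine serpent] shield]]

Whole compound: head "shield" (specifically "mine serpent shield"), modifier "market temple silk".
Inside "market temple silk": head "silk" (specifically "temple silk"), modifier "market".
Inside "temple silk": head "silk", modifier "temple".
Inside "mine serpent shield": head "shield", modifier "mine serpent".
Inside "mine serpent": head "serpent", modifier "mine".
Assembled: [[market [temple silk]] [[mine serpent] shield]].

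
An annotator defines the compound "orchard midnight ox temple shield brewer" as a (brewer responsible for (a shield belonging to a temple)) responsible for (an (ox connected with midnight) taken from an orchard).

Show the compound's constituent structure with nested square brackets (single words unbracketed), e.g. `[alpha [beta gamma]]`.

[[orchard [midnight ox]] [[temple shield] brewer]]

At the top level: head "brewer" (specifically "temple shield brewer"); modifier "orchard midnight ox".
Inside "orchard midnight ox": head "ox" (specifically "midnight ox"), modifier "orchard".
Inside "midnight ox": head "ox", modifier "midnight".
Inside "temple shield brewer": head "brewer", modifier "temple shield".
Inside "temple shield": head "shield", modifier "temple".
Assembled: [[orchard [midnight ox]] [[temple shield] brewer]].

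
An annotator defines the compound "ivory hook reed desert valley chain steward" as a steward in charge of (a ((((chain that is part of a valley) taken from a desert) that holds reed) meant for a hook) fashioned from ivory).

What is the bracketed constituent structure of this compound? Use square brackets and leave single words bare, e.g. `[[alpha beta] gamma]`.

The outermost head in the paraphrase is "steward", modified by "ivory hook reed desert valley chain".
"ivory hook reed desert valley chain" → head "chain" (specifically "hook reed desert valley chain"), modifier "ivory".
"hook reed desert valley chain" → head "chain" (specifically "reed desert valley chain"), modifier "hook".
"reed desert valley chain" → head "chain" (specifically "desert valley chain"), modifier "reed".
"desert valley chain" → head "chain" (specifically "valley chain"), modifier "desert".
"valley chain" → head "chain", modifier "valley".
Putting it together: [[ivory [hook [reed [desert [valley chain]]]]] steward].

[[ivory [hook [reed [desert [valley chain]]]]] steward]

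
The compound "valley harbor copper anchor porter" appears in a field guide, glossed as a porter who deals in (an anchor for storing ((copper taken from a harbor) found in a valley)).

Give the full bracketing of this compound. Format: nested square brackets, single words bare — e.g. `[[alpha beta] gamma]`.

At the top level: head "porter"; modifier "valley harbor copper anchor".
Inside "valley harbor copper anchor": head "anchor", modifier "valley harbor copper".
Inside "valley harbor copper": head "copper" (specifically "harbor copper"), modifier "valley".
Inside "harbor copper": head "copper", modifier "harbor".
Assembled: [[[valley [harbor copper]] anchor] porter].

[[[valley [harbor copper]] anchor] porter]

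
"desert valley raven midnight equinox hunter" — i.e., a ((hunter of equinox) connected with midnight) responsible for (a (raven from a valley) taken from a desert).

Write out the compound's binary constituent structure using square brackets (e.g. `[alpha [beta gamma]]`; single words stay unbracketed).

Whole compound: head "hunter" (specifically "midnight equinox hunter"), modifier "desert valley raven".
"desert valley raven" → head "raven" (specifically "valley raven"), modifier "desert".
"valley raven" → head "raven", modifier "valley".
"midnight equinox hunter" → head "hunter" (specifically "equinox hunter"), modifier "midnight".
"equinox hunter" → head "hunter", modifier "equinox".
Putting it together: [[desert [valley raven]] [midnight [equinox hunter]]].

[[desert [valley raven]] [midnight [equinox hunter]]]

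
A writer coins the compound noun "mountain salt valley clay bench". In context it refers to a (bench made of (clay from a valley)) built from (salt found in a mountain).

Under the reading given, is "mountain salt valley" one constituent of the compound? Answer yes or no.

The top-level split is [mountain salt] [valley clay bench]; the full structure is [[mountain salt] [[valley clay] bench]].
"mountain salt valley" straddles a constituent boundary, so it is not a single unit.

no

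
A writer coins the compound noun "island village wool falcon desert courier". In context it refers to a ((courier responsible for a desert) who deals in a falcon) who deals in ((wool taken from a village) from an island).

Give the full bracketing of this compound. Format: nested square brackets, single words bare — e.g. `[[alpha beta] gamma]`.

The outermost head in the paraphrase is "courier" (specifically "falcon desert courier"), modified by "island village wool".
Within "island village wool", the head is "wool" (specifically "village wool") and the modifier is "island".
Within "village wool", the head is "wool" and the modifier is "village".
Within "falcon desert courier", the head is "courier" (specifically "desert courier") and the modifier is "falcon".
Within "desert courier", the head is "courier" and the modifier is "desert".
So the structure is [[island [village wool]] [falcon [desert courier]]].

[[island [village wool]] [falcon [desert courier]]]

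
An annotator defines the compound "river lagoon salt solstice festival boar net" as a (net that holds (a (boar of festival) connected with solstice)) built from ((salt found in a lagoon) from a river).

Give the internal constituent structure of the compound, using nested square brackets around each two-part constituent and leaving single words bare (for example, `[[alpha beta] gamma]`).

At the top level: head "net" (specifically "solstice festival boar net"); modifier "river lagoon salt".
Inside "river lagoon salt": head "salt" (specifically "lagoon salt"), modifier "river".
Inside "lagoon salt": head "salt", modifier "lagoon".
Inside "solstice festival boar net": head "net", modifier "solstice festival boar".
Inside "solstice festival boar": head "boar" (specifically "festival boar"), modifier "solstice".
Inside "festival boar": head "boar", modifier "festival".
Putting it together: [[river [lagoon salt]] [[solstice [festival boar]] net]].

[[river [lagoon salt]] [[solstice [festival boar]] net]]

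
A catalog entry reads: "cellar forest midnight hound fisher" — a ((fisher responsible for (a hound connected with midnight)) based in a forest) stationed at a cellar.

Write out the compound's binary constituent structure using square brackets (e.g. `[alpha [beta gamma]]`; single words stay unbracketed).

[cellar [forest [[midnight hound] fisher]]]

Whole compound: head "fisher" (specifically "forest midnight hound fisher"), modifier "cellar".
"forest midnight hound fisher" → head "fisher" (specifically "midnight hound fisher"), modifier "forest".
"midnight hound fisher" → head "fisher", modifier "midnight hound".
"midnight hound" → head "hound", modifier "midnight".
Putting it together: [cellar [forest [[midnight hound] fisher]]].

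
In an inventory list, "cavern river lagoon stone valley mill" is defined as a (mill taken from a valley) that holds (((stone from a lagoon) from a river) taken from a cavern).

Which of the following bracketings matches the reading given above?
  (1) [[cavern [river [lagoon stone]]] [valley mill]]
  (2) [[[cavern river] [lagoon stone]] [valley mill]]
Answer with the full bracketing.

[[cavern [river [lagoon stone]]] [valley mill]]

The paraphrase's head is the "mill" part ("valley mill"); its modifier is "cavern river lagoon stone".
That top-level split, carried through the inner groups, gives [[cavern [river [lagoon stone]]] [valley mill]].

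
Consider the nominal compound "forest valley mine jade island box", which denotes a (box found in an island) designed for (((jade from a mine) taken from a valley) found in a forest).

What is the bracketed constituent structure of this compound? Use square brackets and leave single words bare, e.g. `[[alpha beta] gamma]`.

[[forest [valley [mine jade]]] [island box]]

The outermost head in the paraphrase is "box" (specifically "island box"), modified by "forest valley mine jade".
Within "forest valley mine jade", the head is "jade" (specifically "valley mine jade") and the modifier is "forest".
Within "valley mine jade", the head is "jade" (specifically "mine jade") and the modifier is "valley".
Within "mine jade", the head is "jade" and the modifier is "mine".
Within "island box", the head is "box" and the modifier is "island".
So the structure is [[forest [valley [mine jade]]] [island box]].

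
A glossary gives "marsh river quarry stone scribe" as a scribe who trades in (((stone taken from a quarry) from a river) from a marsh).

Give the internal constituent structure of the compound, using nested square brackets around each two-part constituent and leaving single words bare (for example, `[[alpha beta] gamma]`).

[[marsh [river [quarry stone]]] scribe]

Overall it is a kind of scribe; the modifier is "marsh river quarry stone".
Inside "marsh river quarry stone": head "stone" (specifically "river quarry stone"), modifier "marsh".
Inside "river quarry stone": head "stone" (specifically "quarry stone"), modifier "river".
Inside "quarry stone": head "stone", modifier "quarry".
So the structure is [[marsh [river [quarry stone]]] scribe].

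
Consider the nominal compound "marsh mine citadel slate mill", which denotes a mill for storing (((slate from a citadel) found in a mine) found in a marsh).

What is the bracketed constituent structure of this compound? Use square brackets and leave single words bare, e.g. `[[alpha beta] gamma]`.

[[marsh [mine [citadel slate]]] mill]

Whole compound: head "mill", modifier "marsh mine citadel slate".
Within "marsh mine citadel slate", the head is "slate" (specifically "mine citadel slate") and the modifier is "marsh".
Within "mine citadel slate", the head is "slate" (specifically "citadel slate") and the modifier is "mine".
Within "citadel slate", the head is "slate" and the modifier is "citadel".
So the structure is [[marsh [mine [citadel slate]]] mill].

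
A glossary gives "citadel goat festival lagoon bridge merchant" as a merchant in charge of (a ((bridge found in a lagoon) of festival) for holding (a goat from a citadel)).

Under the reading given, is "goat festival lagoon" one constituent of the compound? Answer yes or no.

The top-level split is [citadel goat festival lagoon bridge] [merchant]; the full structure is [[[citadel goat] [festival [lagoon bridge]]] merchant].
"goat festival lagoon" straddles a constituent boundary, so it is not a single unit.

no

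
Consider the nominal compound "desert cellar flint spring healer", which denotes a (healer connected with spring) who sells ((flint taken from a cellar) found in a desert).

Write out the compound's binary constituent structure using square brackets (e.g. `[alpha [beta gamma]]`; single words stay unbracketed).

[[desert [cellar flint]] [spring healer]]

The outermost head in the paraphrase is "healer" (specifically "spring healer"), modified by "desert cellar flint".
"desert cellar flint" → head "flint" (specifically "cellar flint"), modifier "desert".
"cellar flint" → head "flint", modifier "cellar".
"spring healer" → head "healer", modifier "spring".
Putting it together: [[desert [cellar flint]] [spring healer]].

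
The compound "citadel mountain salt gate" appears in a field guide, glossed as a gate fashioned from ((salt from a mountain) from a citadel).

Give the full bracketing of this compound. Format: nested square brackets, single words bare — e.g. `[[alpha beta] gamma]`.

[[citadel [mountain salt]] gate]

The outermost head in the paraphrase is "gate", modified by "citadel mountain salt".
Within "citadel mountain salt", the head is "salt" (specifically "mountain salt") and the modifier is "citadel".
Within "mountain salt", the head is "salt" and the modifier is "mountain".
Assembled: [[citadel [mountain salt]] gate].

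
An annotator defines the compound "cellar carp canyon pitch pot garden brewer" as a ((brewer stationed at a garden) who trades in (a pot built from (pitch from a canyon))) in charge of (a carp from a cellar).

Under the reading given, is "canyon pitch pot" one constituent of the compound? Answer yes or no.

yes

The paraphrase groups the words so that "canyon pitch pot" is one unit: it corresponds to a single parenthesized sub-phrase.
The full structure is [[cellar carp] [[[canyon pitch] pot] [garden brewer]]], in which [canyon pitch pot] is a constituent.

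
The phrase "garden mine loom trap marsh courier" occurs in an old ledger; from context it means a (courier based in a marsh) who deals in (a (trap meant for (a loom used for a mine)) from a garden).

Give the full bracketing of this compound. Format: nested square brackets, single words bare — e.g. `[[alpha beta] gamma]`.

The outermost head in the paraphrase is "courier" (specifically "marsh courier"), modified by "garden mine loom trap".
Within "garden mine loom trap", the head is "trap" (specifically "mine loom trap") and the modifier is "garden".
Within "mine loom trap", the head is "trap" and the modifier is "mine loom".
Within "mine loom", the head is "loom" and the modifier is "mine".
Within "marsh courier", the head is "courier" and the modifier is "marsh".
So the structure is [[garden [[mine loom] trap]] [marsh courier]].

[[garden [[mine loom] trap]] [marsh courier]]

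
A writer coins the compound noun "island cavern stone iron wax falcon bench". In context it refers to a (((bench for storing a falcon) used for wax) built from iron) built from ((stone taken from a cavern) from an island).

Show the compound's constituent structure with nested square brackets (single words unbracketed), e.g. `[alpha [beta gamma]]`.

The outermost head in the paraphrase is "bench" (specifically "iron wax falcon bench"), modified by "island cavern stone".
Within "island cavern stone", the head is "stone" (specifically "cavern stone") and the modifier is "island".
Within "cavern stone", the head is "stone" and the modifier is "cavern".
Within "iron wax falcon bench", the head is "bench" (specifically "wax falcon bench") and the modifier is "iron".
Within "wax falcon bench", the head is "bench" (specifically "falcon bench") and the modifier is "wax".
Within "falcon bench", the head is "bench" and the modifier is "falcon".
Putting it together: [[island [cavern stone]] [iron [wax [falcon bench]]]].

[[island [cavern stone]] [iron [wax [falcon bench]]]]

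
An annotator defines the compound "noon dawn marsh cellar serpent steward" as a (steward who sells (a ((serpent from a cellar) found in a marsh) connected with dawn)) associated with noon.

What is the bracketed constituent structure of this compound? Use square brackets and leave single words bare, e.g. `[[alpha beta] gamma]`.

[noon [[dawn [marsh [cellar serpent]]] steward]]

At the top level: head "steward" (specifically "dawn marsh cellar serpent steward"); modifier "noon".
Inside "dawn marsh cellar serpent steward": head "steward", modifier "dawn marsh cellar serpent".
Inside "dawn marsh cellar serpent": head "serpent" (specifically "marsh cellar serpent"), modifier "dawn".
Inside "marsh cellar serpent": head "serpent" (specifically "cellar serpent"), modifier "marsh".
Inside "cellar serpent": head "serpent", modifier "cellar".
So the structure is [noon [[dawn [marsh [cellar serpent]]] steward]].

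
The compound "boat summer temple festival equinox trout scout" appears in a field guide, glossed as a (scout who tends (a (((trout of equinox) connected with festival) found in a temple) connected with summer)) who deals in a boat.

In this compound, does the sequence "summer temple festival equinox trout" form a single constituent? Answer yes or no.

yes

The paraphrase groups the words so that "summer temple festival equinox trout" is one unit: it corresponds to a single parenthesized sub-phrase.
The full structure is [boat [[summer [temple [festival [equinox trout]]]] scout]], in which [summer temple festival equinox trout] is a constituent.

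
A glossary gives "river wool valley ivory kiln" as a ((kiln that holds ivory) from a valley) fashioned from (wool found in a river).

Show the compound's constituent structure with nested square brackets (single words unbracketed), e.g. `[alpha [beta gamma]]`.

At the top level: head "kiln" (specifically "valley ivory kiln"); modifier "river wool".
"river wool" → head "wool", modifier "river".
"valley ivory kiln" → head "kiln" (specifically "ivory kiln"), modifier "valley".
"ivory kiln" → head "kiln", modifier "ivory".
Assembled: [[river wool] [valley [ivory kiln]]].

[[river wool] [valley [ivory kiln]]]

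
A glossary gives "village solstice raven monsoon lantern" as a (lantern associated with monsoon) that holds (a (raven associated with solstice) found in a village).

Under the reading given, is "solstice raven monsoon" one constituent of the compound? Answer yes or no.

no

The top-level split is [village solstice raven] [monsoon lantern]; the full structure is [[village [solstice raven]] [monsoon lantern]].
"solstice raven monsoon" straddles a constituent boundary, so it is not a single unit.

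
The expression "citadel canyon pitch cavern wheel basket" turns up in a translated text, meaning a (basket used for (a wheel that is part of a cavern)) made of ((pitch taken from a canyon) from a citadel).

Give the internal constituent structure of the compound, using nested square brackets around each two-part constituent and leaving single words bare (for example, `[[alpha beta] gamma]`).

Whole compound: head "basket" (specifically "cavern wheel basket"), modifier "citadel canyon pitch".
Within "citadel canyon pitch", the head is "pitch" (specifically "canyon pitch") and the modifier is "citadel".
Within "canyon pitch", the head is "pitch" and the modifier is "canyon".
Within "cavern wheel basket", the head is "basket" and the modifier is "cavern wheel".
Within "cavern wheel", the head is "wheel" and the modifier is "cavern".
Putting it together: [[citadel [canyon pitch]] [[cavern wheel] basket]].

[[citadel [canyon pitch]] [[cavern wheel] basket]]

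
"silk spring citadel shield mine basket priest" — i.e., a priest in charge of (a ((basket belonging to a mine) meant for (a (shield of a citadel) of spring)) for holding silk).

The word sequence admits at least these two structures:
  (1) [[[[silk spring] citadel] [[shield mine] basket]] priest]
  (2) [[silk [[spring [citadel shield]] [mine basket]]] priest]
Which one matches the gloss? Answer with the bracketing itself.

The paraphrase's head is the "priest" part ("priest"); its modifier is "silk spring citadel shield mine basket".
That top-level split, carried through the inner groups, gives [[silk [[spring [citadel shield]] [mine basket]]] priest].

[[silk [[spring [citadel shield]] [mine basket]]] priest]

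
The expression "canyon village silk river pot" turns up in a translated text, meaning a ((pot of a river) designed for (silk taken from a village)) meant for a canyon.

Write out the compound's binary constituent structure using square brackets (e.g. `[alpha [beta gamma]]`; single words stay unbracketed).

[canyon [[village silk] [river pot]]]

The outermost head in the paraphrase is "pot" (specifically "village silk river pot"), modified by "canyon".
Inside "village silk river pot": head "pot" (specifically "river pot"), modifier "village silk".
Inside "village silk": head "silk", modifier "village".
Inside "river pot": head "pot", modifier "river".
Putting it together: [canyon [[village silk] [river pot]]].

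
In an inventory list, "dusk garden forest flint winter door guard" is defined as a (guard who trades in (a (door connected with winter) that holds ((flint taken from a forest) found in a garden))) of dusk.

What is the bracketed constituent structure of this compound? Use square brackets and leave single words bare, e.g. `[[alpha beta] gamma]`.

At the top level: head "guard" (specifically "garden forest flint winter door guard"); modifier "dusk".
Inside "garden forest flint winter door guard": head "guard", modifier "garden forest flint winter door".
Inside "garden forest flint winter door": head "door" (specifically "winter door"), modifier "garden forest flint".
Inside "garden forest flint": head "flint" (specifically "forest flint"), modifier "garden".
Inside "forest flint": head "flint", modifier "forest".
Inside "winter door": head "door", modifier "winter".
Putting it together: [dusk [[[garden [forest flint]] [winter door]] guard]].

[dusk [[[garden [forest flint]] [winter door]] guard]]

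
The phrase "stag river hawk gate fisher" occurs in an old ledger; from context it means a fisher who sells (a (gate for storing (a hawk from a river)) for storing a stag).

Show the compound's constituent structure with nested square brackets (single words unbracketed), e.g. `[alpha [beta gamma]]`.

[[stag [[river hawk] gate]] fisher]

At the top level: head "fisher"; modifier "stag river hawk gate".
Inside "stag river hawk gate": head "gate" (specifically "river hawk gate"), modifier "stag".
Inside "river hawk gate": head "gate", modifier "river hawk".
Inside "river hawk": head "hawk", modifier "river".
So the structure is [[stag [[river hawk] gate]] fisher].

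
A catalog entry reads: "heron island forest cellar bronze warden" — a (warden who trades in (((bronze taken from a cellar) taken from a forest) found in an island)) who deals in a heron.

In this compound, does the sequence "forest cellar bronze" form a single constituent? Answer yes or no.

The paraphrase groups the words so that "forest cellar bronze" is one unit: it corresponds to a single parenthesized sub-phrase.
The full structure is [heron [[island [forest [cellar bronze]]] warden]], in which [forest cellar bronze] is a constituent.

yes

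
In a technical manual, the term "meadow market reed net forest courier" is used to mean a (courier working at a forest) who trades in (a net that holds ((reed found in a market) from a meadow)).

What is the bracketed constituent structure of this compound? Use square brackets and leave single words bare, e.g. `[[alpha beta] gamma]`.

[[[meadow [market reed]] net] [forest courier]]

The outermost head in the paraphrase is "courier" (specifically "forest courier"), modified by "meadow market reed net".
Inside "meadow market reed net": head "net", modifier "meadow market reed".
Inside "meadow market reed": head "reed" (specifically "market reed"), modifier "meadow".
Inside "market reed": head "reed", modifier "market".
Inside "forest courier": head "courier", modifier "forest".
Putting it together: [[[meadow [market reed]] net] [forest courier]].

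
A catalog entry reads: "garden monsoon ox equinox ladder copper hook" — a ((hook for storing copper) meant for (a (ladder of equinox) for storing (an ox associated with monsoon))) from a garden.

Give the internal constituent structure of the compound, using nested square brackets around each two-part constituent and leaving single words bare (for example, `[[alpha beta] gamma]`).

[garden [[[monsoon ox] [equinox ladder]] [copper hook]]]

Overall it is a kind of hook (specifically "monsoon ox equinox ladder copper hook"); the modifier is "garden".
"monsoon ox equinox ladder copper hook" → head "hook" (specifically "copper hook"), modifier "monsoon ox equinox ladder".
"monsoon ox equinox ladder" → head "ladder" (specifically "equinox ladder"), modifier "monsoon ox".
"monsoon ox" → head "ox", modifier "monsoon".
"equinox ladder" → head "ladder", modifier "equinox".
"copper hook" → head "hook", modifier "copper".
Putting it together: [garden [[[monsoon ox] [equinox ladder]] [copper hook]]].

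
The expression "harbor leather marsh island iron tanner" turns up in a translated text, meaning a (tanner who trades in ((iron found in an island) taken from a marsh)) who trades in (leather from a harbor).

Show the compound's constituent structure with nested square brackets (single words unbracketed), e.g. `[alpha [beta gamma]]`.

Overall it is a kind of tanner (specifically "marsh island iron tanner"); the modifier is "harbor leather".
Inside "harbor leather": head "leather", modifier "harbor".
Inside "marsh island iron tanner": head "tanner", modifier "marsh island iron".
Inside "marsh island iron": head "iron" (specifically "island iron"), modifier "marsh".
Inside "island iron": head "iron", modifier "island".
Putting it together: [[harbor leather] [[marsh [island iron]] tanner]].

[[harbor leather] [[marsh [island iron]] tanner]]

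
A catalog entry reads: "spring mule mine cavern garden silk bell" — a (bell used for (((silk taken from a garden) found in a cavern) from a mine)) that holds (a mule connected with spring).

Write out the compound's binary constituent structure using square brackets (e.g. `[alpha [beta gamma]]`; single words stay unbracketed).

The outermost head in the paraphrase is "bell" (specifically "mine cavern garden silk bell"), modified by "spring mule".
"spring mule" → head "mule", modifier "spring".
"mine cavern garden silk bell" → head "bell", modifier "mine cavern garden silk".
"mine cavern garden silk" → head "silk" (specifically "cavern garden silk"), modifier "mine".
"cavern garden silk" → head "silk" (specifically "garden silk"), modifier "cavern".
"garden silk" → head "silk", modifier "garden".
Assembled: [[spring mule] [[mine [cavern [garden silk]]] bell]].

[[spring mule] [[mine [cavern [garden silk]]] bell]]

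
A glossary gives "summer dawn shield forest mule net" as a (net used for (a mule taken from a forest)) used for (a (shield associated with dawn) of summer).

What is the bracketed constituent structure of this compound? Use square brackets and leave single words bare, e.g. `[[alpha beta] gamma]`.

Overall it is a kind of net (specifically "forest mule net"); the modifier is "summer dawn shield".
"summer dawn shield" → head "shield" (specifically "dawn shield"), modifier "summer".
"dawn shield" → head "shield", modifier "dawn".
"forest mule net" → head "net", modifier "forest mule".
"forest mule" → head "mule", modifier "forest".
Putting it together: [[summer [dawn shield]] [[forest mule] net]].

[[summer [dawn shield]] [[forest mule] net]]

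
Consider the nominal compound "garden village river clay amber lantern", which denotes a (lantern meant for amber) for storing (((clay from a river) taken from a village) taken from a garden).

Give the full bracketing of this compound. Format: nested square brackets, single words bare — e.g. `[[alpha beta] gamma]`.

At the top level: head "lantern" (specifically "amber lantern"); modifier "garden village river clay".
Within "garden village river clay", the head is "clay" (specifically "village river clay") and the modifier is "garden".
Within "village river clay", the head is "clay" (specifically "river clay") and the modifier is "village".
Within "river clay", the head is "clay" and the modifier is "river".
Within "amber lantern", the head is "lantern" and the modifier is "amber".
Putting it together: [[garden [village [river clay]]] [amber lantern]].

[[garden [village [river clay]]] [amber lantern]]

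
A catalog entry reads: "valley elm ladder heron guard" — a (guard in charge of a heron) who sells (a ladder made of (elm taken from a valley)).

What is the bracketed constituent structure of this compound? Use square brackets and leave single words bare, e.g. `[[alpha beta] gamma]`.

At the top level: head "guard" (specifically "heron guard"); modifier "valley elm ladder".
Within "valley elm ladder", the head is "ladder" and the modifier is "valley elm".
Within "valley elm", the head is "elm" and the modifier is "valley".
Within "heron guard", the head is "guard" and the modifier is "heron".
Assembled: [[[valley elm] ladder] [heron guard]].

[[[valley elm] ladder] [heron guard]]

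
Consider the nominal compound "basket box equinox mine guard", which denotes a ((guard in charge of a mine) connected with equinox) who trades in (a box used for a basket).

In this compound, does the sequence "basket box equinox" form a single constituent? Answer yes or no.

no

The top-level split is [basket box] [equinox mine guard]; the full structure is [[basket box] [equinox [mine guard]]].
"basket box equinox" straddles a constituent boundary, so it is not a single unit.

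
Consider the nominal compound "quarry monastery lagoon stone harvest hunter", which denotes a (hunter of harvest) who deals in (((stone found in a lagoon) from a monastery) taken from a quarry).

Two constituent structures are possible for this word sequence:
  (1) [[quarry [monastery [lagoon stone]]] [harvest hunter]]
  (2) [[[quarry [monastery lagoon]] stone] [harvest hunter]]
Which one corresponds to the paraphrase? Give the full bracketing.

The paraphrase's head is the "hunter" part ("harvest hunter"); its modifier is "quarry monastery lagoon stone".
That top-level split, carried through the inner groups, gives [[quarry [monastery [lagoon stone]]] [harvest hunter]].

[[quarry [monastery [lagoon stone]]] [harvest hunter]]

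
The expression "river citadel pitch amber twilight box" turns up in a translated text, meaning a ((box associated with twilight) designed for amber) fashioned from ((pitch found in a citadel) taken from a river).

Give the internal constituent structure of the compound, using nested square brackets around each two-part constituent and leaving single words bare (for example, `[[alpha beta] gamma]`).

At the top level: head "box" (specifically "amber twilight box"); modifier "river citadel pitch".
Inside "river citadel pitch": head "pitch" (specifically "citadel pitch"), modifier "river".
Inside "citadel pitch": head "pitch", modifier "citadel".
Inside "amber twilight box": head "box" (specifically "twilight box"), modifier "amber".
Inside "twilight box": head "box", modifier "twilight".
Assembled: [[river [citadel pitch]] [amber [twilight box]]].

[[river [citadel pitch]] [amber [twilight box]]]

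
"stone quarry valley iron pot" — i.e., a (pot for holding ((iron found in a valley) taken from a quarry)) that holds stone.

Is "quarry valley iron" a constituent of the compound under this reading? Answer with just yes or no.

The paraphrase groups the words so that "quarry valley iron" is one unit: it corresponds to a single parenthesized sub-phrase.
The full structure is [stone [[quarry [valley iron]] pot]], in which [quarry valley iron] is a constituent.

yes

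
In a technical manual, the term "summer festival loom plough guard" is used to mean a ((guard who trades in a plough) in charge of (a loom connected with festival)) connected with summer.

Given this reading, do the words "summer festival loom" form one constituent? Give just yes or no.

no

The top-level split is [summer] [festival loom plough guard]; the full structure is [summer [[festival loom] [plough guard]]].
"summer festival loom" straddles a constituent boundary, so it is not a single unit.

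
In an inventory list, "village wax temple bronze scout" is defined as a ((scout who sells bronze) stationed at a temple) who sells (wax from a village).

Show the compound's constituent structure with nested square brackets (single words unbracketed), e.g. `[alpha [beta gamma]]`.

[[village wax] [temple [bronze scout]]]

Overall it is a kind of scout (specifically "temple bronze scout"); the modifier is "village wax".
Inside "village wax": head "wax", modifier "village".
Inside "temple bronze scout": head "scout" (specifically "bronze scout"), modifier "temple".
Inside "bronze scout": head "scout", modifier "bronze".
Putting it together: [[village wax] [temple [bronze scout]]].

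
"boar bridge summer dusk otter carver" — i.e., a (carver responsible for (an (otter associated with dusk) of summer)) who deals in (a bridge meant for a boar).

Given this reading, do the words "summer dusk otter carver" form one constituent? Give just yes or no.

The paraphrase groups the words so that "summer dusk otter carver" is one unit: it corresponds to a single parenthesized sub-phrase.
The full structure is [[boar bridge] [[summer [dusk otter]] carver]], in which [summer dusk otter carver] is a constituent.

yes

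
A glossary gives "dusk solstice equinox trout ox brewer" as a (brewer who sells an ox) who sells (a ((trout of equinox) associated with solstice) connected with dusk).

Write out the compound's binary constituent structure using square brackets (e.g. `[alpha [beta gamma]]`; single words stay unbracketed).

[[dusk [solstice [equinox trout]]] [ox brewer]]

At the top level: head "brewer" (specifically "ox brewer"); modifier "dusk solstice equinox trout".
Within "dusk solstice equinox trout", the head is "trout" (specifically "solstice equinox trout") and the modifier is "dusk".
Within "solstice equinox trout", the head is "trout" (specifically "equinox trout") and the modifier is "solstice".
Within "equinox trout", the head is "trout" and the modifier is "equinox".
Within "ox brewer", the head is "brewer" and the modifier is "ox".
Putting it together: [[dusk [solstice [equinox trout]]] [ox brewer]].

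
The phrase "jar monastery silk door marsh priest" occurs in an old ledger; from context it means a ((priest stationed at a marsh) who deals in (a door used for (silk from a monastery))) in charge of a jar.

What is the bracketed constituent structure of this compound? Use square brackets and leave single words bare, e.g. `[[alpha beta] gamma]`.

[jar [[[monastery silk] door] [marsh priest]]]

The outermost head in the paraphrase is "priest" (specifically "monastery silk door marsh priest"), modified by "jar".
"monastery silk door marsh priest" → head "priest" (specifically "marsh priest"), modifier "monastery silk door".
"monastery silk door" → head "door", modifier "monastery silk".
"monastery silk" → head "silk", modifier "monastery".
"marsh priest" → head "priest", modifier "marsh".
Assembled: [jar [[[monastery silk] door] [marsh priest]]].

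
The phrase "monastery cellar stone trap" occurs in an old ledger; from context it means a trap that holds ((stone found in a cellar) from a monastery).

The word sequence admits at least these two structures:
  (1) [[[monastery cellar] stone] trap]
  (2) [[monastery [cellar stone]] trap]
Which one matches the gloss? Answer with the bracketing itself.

[[monastery [cellar stone]] trap]

The paraphrase's head is the "trap" part ("trap"); its modifier is "monastery cellar stone".
That top-level split, carried through the inner groups, gives [[monastery [cellar stone]] trap].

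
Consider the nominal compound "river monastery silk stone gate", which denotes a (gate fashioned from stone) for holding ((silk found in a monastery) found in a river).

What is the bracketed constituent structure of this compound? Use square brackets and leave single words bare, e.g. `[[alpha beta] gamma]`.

Overall it is a kind of gate (specifically "stone gate"); the modifier is "river monastery silk".
Inside "river monastery silk": head "silk" (specifically "monastery silk"), modifier "river".
Inside "monastery silk": head "silk", modifier "monastery".
Inside "stone gate": head "gate", modifier "stone".
So the structure is [[river [monastery silk]] [stone gate]].

[[river [monastery silk]] [stone gate]]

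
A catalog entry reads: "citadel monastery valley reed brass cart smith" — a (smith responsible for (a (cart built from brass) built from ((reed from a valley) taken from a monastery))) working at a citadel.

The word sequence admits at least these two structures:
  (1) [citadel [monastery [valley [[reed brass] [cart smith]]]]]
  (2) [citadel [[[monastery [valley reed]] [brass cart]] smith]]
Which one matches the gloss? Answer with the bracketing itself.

[citadel [[[monastery [valley reed]] [brass cart]] smith]]

The paraphrase's head is the "smith" part ("monastery valley reed brass cart smith"); its modifier is "citadel".
That top-level split, carried through the inner groups, gives [citadel [[[monastery [valley reed]] [brass cart]] smith]].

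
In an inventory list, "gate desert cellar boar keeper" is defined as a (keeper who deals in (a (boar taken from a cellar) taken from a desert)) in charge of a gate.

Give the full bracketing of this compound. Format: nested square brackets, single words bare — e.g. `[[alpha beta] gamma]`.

Whole compound: head "keeper" (specifically "desert cellar boar keeper"), modifier "gate".
"desert cellar boar keeper" → head "keeper", modifier "desert cellar boar".
"desert cellar boar" → head "boar" (specifically "cellar boar"), modifier "desert".
"cellar boar" → head "boar", modifier "cellar".
Putting it together: [gate [[desert [cellar boar]] keeper]].

[gate [[desert [cellar boar]] keeper]]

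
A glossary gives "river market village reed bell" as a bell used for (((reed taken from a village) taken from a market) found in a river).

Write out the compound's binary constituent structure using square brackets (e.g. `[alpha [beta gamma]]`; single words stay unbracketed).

[[river [market [village reed]]] bell]

At the top level: head "bell"; modifier "river market village reed".
Inside "river market village reed": head "reed" (specifically "market village reed"), modifier "river".
Inside "market village reed": head "reed" (specifically "village reed"), modifier "market".
Inside "village reed": head "reed", modifier "village".
So the structure is [[river [market [village reed]]] bell].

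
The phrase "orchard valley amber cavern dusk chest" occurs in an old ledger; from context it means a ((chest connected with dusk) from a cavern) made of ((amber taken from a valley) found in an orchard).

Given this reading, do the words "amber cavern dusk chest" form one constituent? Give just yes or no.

no

The top-level split is [orchard valley amber] [cavern dusk chest]; the full structure is [[orchard [valley amber]] [cavern [dusk chest]]].
"amber cavern dusk chest" straddles a constituent boundary, so it is not a single unit.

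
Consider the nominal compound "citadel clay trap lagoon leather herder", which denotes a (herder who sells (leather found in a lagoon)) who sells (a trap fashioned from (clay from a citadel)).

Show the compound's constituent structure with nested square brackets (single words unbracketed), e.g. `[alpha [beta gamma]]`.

At the top level: head "herder" (specifically "lagoon leather herder"); modifier "citadel clay trap".
Inside "citadel clay trap": head "trap", modifier "citadel clay".
Inside "citadel clay": head "clay", modifier "citadel".
Inside "lagoon leather herder": head "herder", modifier "lagoon leather".
Inside "lagoon leather": head "leather", modifier "lagoon".
So the structure is [[[citadel clay] trap] [[lagoon leather] herder]].

[[[citadel clay] trap] [[lagoon leather] herder]]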